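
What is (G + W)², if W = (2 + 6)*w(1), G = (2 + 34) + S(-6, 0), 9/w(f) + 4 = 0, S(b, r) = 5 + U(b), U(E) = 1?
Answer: 576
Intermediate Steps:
S(b, r) = 6 (S(b, r) = 5 + 1 = 6)
w(f) = -9/4 (w(f) = 9/(-4 + 0) = 9/(-4) = 9*(-¼) = -9/4)
G = 42 (G = (2 + 34) + 6 = 36 + 6 = 42)
W = -18 (W = (2 + 6)*(-9/4) = 8*(-9/4) = -18)
(G + W)² = (42 - 18)² = 24² = 576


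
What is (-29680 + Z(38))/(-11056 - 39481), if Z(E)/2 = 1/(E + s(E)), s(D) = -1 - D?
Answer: 306/521 ≈ 0.58733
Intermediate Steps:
Z(E) = -2 (Z(E) = 2/(E + (-1 - E)) = 2/(-1) = 2*(-1) = -2)
(-29680 + Z(38))/(-11056 - 39481) = (-29680 - 2)/(-11056 - 39481) = -29682/(-50537) = -29682*(-1/50537) = 306/521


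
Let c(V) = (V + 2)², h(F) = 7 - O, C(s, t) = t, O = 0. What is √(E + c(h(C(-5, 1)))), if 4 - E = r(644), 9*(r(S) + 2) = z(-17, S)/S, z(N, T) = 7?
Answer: √1656805/138 ≈ 9.3273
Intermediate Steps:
h(F) = 7 (h(F) = 7 - 1*0 = 7 + 0 = 7)
r(S) = -2 + 7/(9*S) (r(S) = -2 + (7/S)/9 = -2 + 7/(9*S))
E = 4967/828 (E = 4 - (-2 + (7/9)/644) = 4 - (-2 + (7/9)*(1/644)) = 4 - (-2 + 1/828) = 4 - 1*(-1655/828) = 4 + 1655/828 = 4967/828 ≈ 5.9988)
c(V) = (2 + V)²
√(E + c(h(C(-5, 1)))) = √(4967/828 + (2 + 7)²) = √(4967/828 + 9²) = √(4967/828 + 81) = √(72035/828) = √1656805/138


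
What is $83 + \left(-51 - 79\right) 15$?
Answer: $-1867$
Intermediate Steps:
$83 + \left(-51 - 79\right) 15 = 83 - 1950 = -1867$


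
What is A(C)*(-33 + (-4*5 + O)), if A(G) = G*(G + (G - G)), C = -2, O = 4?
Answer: -196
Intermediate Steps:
A(G) = G² (A(G) = G*(G + 0) = G*G = G²)
A(C)*(-33 + (-4*5 + O)) = (-2)²*(-33 + (-4*5 + 4)) = 4*(-33 + (-20 + 4)) = 4*(-33 - 16) = 4*(-49) = -196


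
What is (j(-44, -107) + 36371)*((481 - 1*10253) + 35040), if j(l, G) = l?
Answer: 917910636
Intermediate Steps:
(j(-44, -107) + 36371)*((481 - 1*10253) + 35040) = (-44 + 36371)*((481 - 1*10253) + 35040) = 36327*((481 - 10253) + 35040) = 36327*(-9772 + 35040) = 36327*25268 = 917910636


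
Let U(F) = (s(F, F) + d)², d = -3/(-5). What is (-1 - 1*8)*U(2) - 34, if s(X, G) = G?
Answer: -2371/25 ≈ -94.840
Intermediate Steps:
d = ⅗ (d = -3*(-⅕) = ⅗ ≈ 0.60000)
U(F) = (⅗ + F)² (U(F) = (F + ⅗)² = (⅗ + F)²)
(-1 - 1*8)*U(2) - 34 = (-1 - 1*8)*((3 + 5*2)²/25) - 34 = (-1 - 8)*((3 + 10)²/25) - 34 = -9*13²/25 - 34 = -9*169/25 - 34 = -1521/25 - 34 = -2371/25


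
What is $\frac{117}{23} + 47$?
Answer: $\frac{1198}{23} \approx 52.087$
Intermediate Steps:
$\frac{117}{23} + 47 = \frac{1198}{23}$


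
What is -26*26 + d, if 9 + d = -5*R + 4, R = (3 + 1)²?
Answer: -761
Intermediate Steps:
R = 16 (R = 4² = 16)
d = -85 (d = -9 + (-5*16 + 4) = -9 + (-80 + 4) = -9 - 76 = -85)
-26*26 + d = -26*26 - 85 = -676 - 85 = -761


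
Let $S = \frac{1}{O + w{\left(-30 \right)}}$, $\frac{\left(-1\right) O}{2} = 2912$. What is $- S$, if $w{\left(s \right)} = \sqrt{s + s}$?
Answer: $\frac{1456}{8479759} + \frac{i \sqrt{15}}{16959518} \approx 0.0001717 + 2.2837 \cdot 10^{-7} i$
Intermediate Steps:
$w{\left(s \right)} = \sqrt{2} \sqrt{s}$ ($w{\left(s \right)} = \sqrt{2 s} = \sqrt{2} \sqrt{s}$)
$O = -5824$ ($O = \left(-2\right) 2912 = -5824$)
$S = \frac{1}{-5824 + 2 i \sqrt{15}}$ ($S = \frac{1}{-5824 + \sqrt{2} \sqrt{-30}} = \frac{1}{-5824 + \sqrt{2} i \sqrt{30}} = \frac{1}{-5824 + 2 i \sqrt{15}} \approx -0.0001717 - 2.28 \cdot 10^{-7} i$)
$- S = - (- \frac{1456}{8479759} - \frac{i \sqrt{15}}{16959518}) = \frac{1456}{8479759} + \frac{i \sqrt{15}}{16959518}$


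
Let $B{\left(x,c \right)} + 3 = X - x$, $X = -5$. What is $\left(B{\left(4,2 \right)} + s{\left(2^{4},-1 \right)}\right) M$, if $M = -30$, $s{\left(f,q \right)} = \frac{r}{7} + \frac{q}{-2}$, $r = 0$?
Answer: $345$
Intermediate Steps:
$s{\left(f,q \right)} = - \frac{q}{2}$ ($s{\left(f,q \right)} = \frac{0}{7} + \frac{q}{-2} = 0 \cdot \frac{1}{7} + q \left(- \frac{1}{2}\right) = 0 - \frac{q}{2} = - \frac{q}{2}$)
$B{\left(x,c \right)} = -8 - x$ ($B{\left(x,c \right)} = -3 - \left(5 + x\right) = -8 - x$)
$\left(B{\left(4,2 \right)} + s{\left(2^{4},-1 \right)}\right) M = \left(\left(-8 - 4\right) - - \frac{1}{2}\right) \left(-30\right) = \left(\left(-8 - 4\right) + \frac{1}{2}\right) \left(-30\right) = \left(-12 + \frac{1}{2}\right) \left(-30\right) = \left(- \frac{23}{2}\right) \left(-30\right) = 345$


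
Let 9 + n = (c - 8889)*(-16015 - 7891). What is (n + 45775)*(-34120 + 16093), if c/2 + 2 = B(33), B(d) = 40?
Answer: -3798817884288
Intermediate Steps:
c = 76 (c = -4 + 2*40 = -4 + 80 = 76)
n = 210683569 (n = -9 + (76 - 8889)*(-16015 - 7891) = -9 - 8813*(-23906) = -9 + 210683578 = 210683569)
(n + 45775)*(-34120 + 16093) = (210683569 + 45775)*(-34120 + 16093) = 210729344*(-18027) = -3798817884288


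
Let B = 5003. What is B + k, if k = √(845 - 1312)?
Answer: 5003 + I*√467 ≈ 5003.0 + 21.61*I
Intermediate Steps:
k = I*√467 (k = √(-467) = I*√467 ≈ 21.61*I)
B + k = 5003 + I*√467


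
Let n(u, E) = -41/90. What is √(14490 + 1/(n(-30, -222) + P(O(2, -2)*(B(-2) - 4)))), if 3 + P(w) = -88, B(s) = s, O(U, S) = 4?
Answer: 30*√1090763889/8231 ≈ 120.37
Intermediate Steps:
n(u, E) = -41/90 (n(u, E) = -41*1/90 = -41/90)
P(w) = -91 (P(w) = -3 - 88 = -91)
√(14490 + 1/(n(-30, -222) + P(O(2, -2)*(B(-2) - 4)))) = √(14490 + 1/(-41/90 - 91)) = √(14490 + 1/(-8231/90)) = √(14490 - 90/8231) = √(119267100/8231) = 30*√1090763889/8231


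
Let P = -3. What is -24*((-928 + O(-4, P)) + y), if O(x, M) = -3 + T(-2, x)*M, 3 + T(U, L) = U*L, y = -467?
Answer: 33912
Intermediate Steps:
T(U, L) = -3 + L*U (T(U, L) = -3 + U*L = -3 + L*U)
O(x, M) = -3 + M*(-3 - 2*x) (O(x, M) = -3 + (-3 + x*(-2))*M = -3 + (-3 - 2*x)*M = -3 + M*(-3 - 2*x))
-24*((-928 + O(-4, P)) + y) = -24*((-928 + (-3 - 1*(-3)*(3 + 2*(-4)))) - 467) = -24*((-928 + (-3 - 1*(-3)*(3 - 8))) - 467) = -24*((-928 + (-3 - 1*(-3)*(-5))) - 467) = -24*((-928 + (-3 - 15)) - 467) = -24*((-928 - 18) - 467) = -24*(-946 - 467) = -24*(-1413) = 33912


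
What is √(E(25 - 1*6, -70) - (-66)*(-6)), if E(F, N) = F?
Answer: I*√377 ≈ 19.417*I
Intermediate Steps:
√(E(25 - 1*6, -70) - (-66)*(-6)) = √((25 - 1*6) - (-66)*(-6)) = √((25 - 6) - 66*6) = √(19 - 396) = √(-377) = I*√377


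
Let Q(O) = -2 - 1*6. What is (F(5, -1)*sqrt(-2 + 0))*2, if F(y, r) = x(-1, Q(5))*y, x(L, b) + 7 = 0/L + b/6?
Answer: -250*I*sqrt(2)/3 ≈ -117.85*I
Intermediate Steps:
Q(O) = -8 (Q(O) = -2 - 6 = -8)
x(L, b) = -7 + b/6 (x(L, b) = -7 + (0/L + b/6) = -7 + (0 + b*(1/6)) = -7 + (0 + b/6) = -7 + b/6)
F(y, r) = -25*y/3 (F(y, r) = (-7 + (1/6)*(-8))*y = (-7 - 4/3)*y = -25*y/3)
(F(5, -1)*sqrt(-2 + 0))*2 = ((-25/3*5)*sqrt(-2 + 0))*2 = -125*I*sqrt(2)/3*2 = -250*I*sqrt(2)/3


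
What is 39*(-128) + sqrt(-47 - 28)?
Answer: -4992 + 5*I*sqrt(3) ≈ -4992.0 + 8.6602*I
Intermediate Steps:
39*(-128) + sqrt(-47 - 28) = -4992 + sqrt(-75) = -4992 + 5*I*sqrt(3)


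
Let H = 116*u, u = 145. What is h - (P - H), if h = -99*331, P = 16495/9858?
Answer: -157241737/9858 ≈ -15951.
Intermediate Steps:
P = 16495/9858 (P = 16495*(1/9858) = 16495/9858 ≈ 1.6733)
H = 16820 (H = 116*145 = 16820)
h = -32769
h - (P - H) = -32769 - (16495/9858 - 1*16820) = -32769 - (16495/9858 - 16820) = -32769 - 1*(-165795065/9858) = -32769 + 165795065/9858 = -157241737/9858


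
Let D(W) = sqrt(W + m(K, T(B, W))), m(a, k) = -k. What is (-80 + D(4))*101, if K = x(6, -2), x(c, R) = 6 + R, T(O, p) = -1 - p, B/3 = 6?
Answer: -7777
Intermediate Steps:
B = 18 (B = 3*6 = 18)
K = 4 (K = 6 - 2 = 4)
D(W) = sqrt(1 + 2*W) (D(W) = sqrt(W - (-1 - W)) = sqrt(W + (1 + W)) = sqrt(1 + 2*W))
(-80 + D(4))*101 = (-80 + sqrt(1 + 2*4))*101 = (-80 + sqrt(1 + 8))*101 = (-80 + sqrt(9))*101 = (-80 + 3)*101 = -77*101 = -7777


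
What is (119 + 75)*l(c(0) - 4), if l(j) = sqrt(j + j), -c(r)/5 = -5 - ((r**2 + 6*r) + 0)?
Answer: 194*sqrt(42) ≈ 1257.3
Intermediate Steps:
c(r) = 25 + 5*r**2 + 30*r (c(r) = -5*(-5 - ((r**2 + 6*r) + 0)) = -5*(-5 - (r**2 + 6*r)) = -5*(-5 + (-r**2 - 6*r)) = -5*(-5 - r**2 - 6*r) = 25 + 5*r**2 + 30*r)
l(j) = sqrt(2)*sqrt(j) (l(j) = sqrt(2*j) = sqrt(2)*sqrt(j))
(119 + 75)*l(c(0) - 4) = (119 + 75)*(sqrt(2)*sqrt((25 + 5*0**2 + 30*0) - 4)) = 194*(sqrt(2)*sqrt((25 + 5*0 + 0) - 4)) = 194*(sqrt(2)*sqrt((25 + 0 + 0) - 4)) = 194*(sqrt(2)*sqrt(25 - 4)) = 194*(sqrt(2)*sqrt(21)) = 194*sqrt(42)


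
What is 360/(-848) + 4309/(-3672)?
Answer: -310997/194616 ≈ -1.5980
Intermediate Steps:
360/(-848) + 4309/(-3672) = 360*(-1/848) + 4309*(-1/3672) = -45/106 - 4309/3672 = -310997/194616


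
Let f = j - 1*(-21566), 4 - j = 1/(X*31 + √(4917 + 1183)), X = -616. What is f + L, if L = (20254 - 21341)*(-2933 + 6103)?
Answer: -312161411102606/91162779 + 5*√61/182325558 ≈ -3.4242e+6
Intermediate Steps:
j = 4 - 1/(-19096 + 10*√61) (j = 4 - 1/(-616*31 + √(4917 + 1183)) = 4 - 1/(-19096 + √6100) = 4 - 1/(-19096 + 10*√61) ≈ 4.0001)
L = -3445790 (L = -1087*3170 = -3445790)
f = 1966381147804/91162779 + 5*√61/182325558 (f = (364655890/91162779 + 5*√61/182325558) - 1*(-21566) = (364655890/91162779 + 5*√61/182325558) + 21566 = 1966381147804/91162779 + 5*√61/182325558 ≈ 21570.)
f + L = (1966381147804/91162779 + 5*√61/182325558) - 3445790 = -312161411102606/91162779 + 5*√61/182325558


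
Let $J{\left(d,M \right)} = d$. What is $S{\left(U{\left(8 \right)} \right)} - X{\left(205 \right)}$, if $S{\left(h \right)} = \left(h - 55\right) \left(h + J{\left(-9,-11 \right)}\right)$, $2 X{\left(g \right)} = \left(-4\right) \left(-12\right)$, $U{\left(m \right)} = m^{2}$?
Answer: $471$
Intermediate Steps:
$X{\left(g \right)} = 24$ ($X{\left(g \right)} = \frac{\left(-4\right) \left(-12\right)}{2} = \frac{1}{2} \cdot 48 = 24$)
$S{\left(h \right)} = \left(-55 + h\right) \left(-9 + h\right)$ ($S{\left(h \right)} = \left(h - 55\right) \left(h - 9\right) = \left(-55 + h\right) \left(-9 + h\right)$)
$S{\left(U{\left(8 \right)} \right)} - X{\left(205 \right)} = \left(495 + \left(8^{2}\right)^{2} - 64 \cdot 8^{2}\right) - 24 = \left(495 + 64^{2} - 4096\right) - 24 = \left(495 + 4096 - 4096\right) - 24 = 495 - 24 = 471$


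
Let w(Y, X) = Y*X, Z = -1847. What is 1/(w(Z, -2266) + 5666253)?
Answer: 1/9851555 ≈ 1.0151e-7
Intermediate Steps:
w(Y, X) = X*Y
1/(w(Z, -2266) + 5666253) = 1/(-2266*(-1847) + 5666253) = 1/(4185302 + 5666253) = 1/9851555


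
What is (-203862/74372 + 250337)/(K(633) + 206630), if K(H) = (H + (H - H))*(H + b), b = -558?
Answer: 9308929751/9449148530 ≈ 0.98516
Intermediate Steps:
K(H) = H*(-558 + H) (K(H) = (H + (H - H))*(H - 558) = (H + 0)*(-558 + H) = H*(-558 + H))
(-203862/74372 + 250337)/(K(633) + 206630) = (-203862/74372 + 250337)/(633*(-558 + 633) + 206630) = (-203862*1/74372 + 250337)/(633*75 + 206630) = (-101931/37186 + 250337)/(47475 + 206630) = (9308929751/37186)/254105 = (9308929751/37186)*(1/254105) = 9308929751/9449148530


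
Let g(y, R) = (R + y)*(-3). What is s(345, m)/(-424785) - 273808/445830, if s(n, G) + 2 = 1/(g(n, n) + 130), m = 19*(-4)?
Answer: -7521292013899/12246695976900 ≈ -0.61415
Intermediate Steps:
g(y, R) = -3*R - 3*y
m = -76
s(n, G) = -2 + 1/(130 - 6*n) (s(n, G) = -2 + 1/((-3*n - 3*n) + 130) = -2 + 1/(-6*n + 130) = -2 + 1/(130 - 6*n))
s(345, m)/(-424785) - 273808/445830 = ((-259 + 12*345)/(2*(65 - 3*345)))/(-424785) - 273808/445830 = ((-259 + 4140)/(2*(65 - 1035)))*(-1/424785) - 273808*1/445830 = ((1/2)*3881/(-970))*(-1/424785) - 136904/222915 = ((1/2)*(-1/970)*3881)*(-1/424785) - 136904/222915 = -3881/1940*(-1/424785) - 136904/222915 = 3881/824082900 - 136904/222915 = -7521292013899/12246695976900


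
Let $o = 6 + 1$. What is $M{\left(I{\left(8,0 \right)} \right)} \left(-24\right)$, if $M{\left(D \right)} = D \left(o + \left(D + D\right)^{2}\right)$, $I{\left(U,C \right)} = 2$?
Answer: $-1104$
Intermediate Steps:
$o = 7$
$M{\left(D \right)} = D \left(7 + 4 D^{2}\right)$ ($M{\left(D \right)} = D \left(7 + \left(D + D\right)^{2}\right) = D \left(7 + \left(2 D\right)^{2}\right) = D \left(7 + 4 D^{2}\right)$)
$M{\left(I{\left(8,0 \right)} \right)} \left(-24\right) = 2 \left(7 + 4 \cdot 2^{2}\right) \left(-24\right) = 2 \left(7 + 4 \cdot 4\right) \left(-24\right) = 2 \left(7 + 16\right) \left(-24\right) = 2 \cdot 23 \left(-24\right) = 46 \left(-24\right) = -1104$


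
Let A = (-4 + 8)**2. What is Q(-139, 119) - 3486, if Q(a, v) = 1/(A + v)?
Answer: -470609/135 ≈ -3486.0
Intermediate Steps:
A = 16 (A = 4**2 = 16)
Q(a, v) = 1/(16 + v)
Q(-139, 119) - 3486 = 1/(16 + 119) - 3486 = 1/135 - 3486 = -470609/135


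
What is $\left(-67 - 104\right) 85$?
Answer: $-14535$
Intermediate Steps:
$\left(-67 - 104\right) 85 = \left(-171\right) 85 = -14535$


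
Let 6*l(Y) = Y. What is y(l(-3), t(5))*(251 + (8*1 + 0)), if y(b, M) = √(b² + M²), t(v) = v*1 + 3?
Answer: 259*√257/2 ≈ 2076.0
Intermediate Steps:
t(v) = 3 + v (t(v) = v + 3 = 3 + v)
l(Y) = Y/6
y(b, M) = √(M² + b²)
y(l(-3), t(5))*(251 + (8*1 + 0)) = √((3 + 5)² + ((⅙)*(-3))²)*(251 + (8*1 + 0)) = √(8² + (-½)²)*(251 + (8 + 0)) = √(64 + ¼)*(251 + 8) = √(257/4)*259 = (√257/2)*259 = 259*√257/2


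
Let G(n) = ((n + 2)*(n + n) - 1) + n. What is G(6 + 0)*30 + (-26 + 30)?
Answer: 3034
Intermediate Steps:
G(n) = -1 + n + 2*n*(2 + n) (G(n) = ((2 + n)*(2*n) - 1) + n = (2*n*(2 + n) - 1) + n = (-1 + 2*n*(2 + n)) + n = -1 + n + 2*n*(2 + n))
G(6 + 0)*30 + (-26 + 30) = (-1 + 2*(6 + 0)² + 5*(6 + 0))*30 + (-26 + 30) = (-1 + 2*6² + 5*6)*30 + 4 = (-1 + 2*36 + 30)*30 + 4 = (-1 + 72 + 30)*30 + 4 = 101*30 + 4 = 3030 + 4 = 3034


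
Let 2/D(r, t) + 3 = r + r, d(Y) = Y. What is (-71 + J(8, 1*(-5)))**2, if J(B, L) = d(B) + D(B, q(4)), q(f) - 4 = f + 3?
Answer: 667489/169 ≈ 3949.6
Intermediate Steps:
q(f) = 7 + f (q(f) = 4 + (f + 3) = 4 + (3 + f) = 7 + f)
D(r, t) = 2/(-3 + 2*r) (D(r, t) = 2/(-3 + (r + r)) = 2/(-3 + 2*r))
J(B, L) = B + 2/(-3 + 2*B)
(-71 + J(8, 1*(-5)))**2 = (-71 + (8 + 2/(-3 + 2*8)))**2 = (-71 + (8 + 2/(-3 + 16)))**2 = (-71 + (8 + 2/13))**2 = (-71 + 106/13)**2 = (-817/13)**2 = 667489/169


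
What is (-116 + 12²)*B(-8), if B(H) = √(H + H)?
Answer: 112*I ≈ 112.0*I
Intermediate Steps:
B(H) = √2*√H (B(H) = √(2*H) = √2*√H)
(-116 + 12²)*B(-8) = (-116 + 12²)*(√2*√(-8)) = (-116 + 144)*(√2*(2*I*√2)) = 28*(4*I) = 112*I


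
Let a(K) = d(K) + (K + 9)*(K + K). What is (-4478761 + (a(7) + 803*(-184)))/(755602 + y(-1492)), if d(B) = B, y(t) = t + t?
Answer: -2313141/376309 ≈ -6.1469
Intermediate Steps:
y(t) = 2*t
a(K) = K + 2*K*(9 + K) (a(K) = K + (K + 9)*(K + K) = K + (9 + K)*(2*K) = K + 2*K*(9 + K))
(-4478761 + (a(7) + 803*(-184)))/(755602 + y(-1492)) = (-4478761 + (7*(19 + 2*7) + 803*(-184)))/(755602 + 2*(-1492)) = (-4478761 + (7*(19 + 14) - 147752))/(755602 - 2984) = (-4478761 + (7*33 - 147752))/752618 = (-4478761 + (231 - 147752))*(1/752618) = (-4478761 - 147521)*(1/752618) = -4626282*1/752618 = -2313141/376309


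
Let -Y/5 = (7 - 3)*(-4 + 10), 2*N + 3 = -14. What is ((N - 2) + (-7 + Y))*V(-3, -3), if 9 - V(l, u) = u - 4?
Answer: -2200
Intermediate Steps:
N = -17/2 (N = -3/2 + (1/2)*(-14) = -3/2 - 7 = -17/2 ≈ -8.5000)
V(l, u) = 13 - u (V(l, u) = 9 - (u - 4) = 9 - (-4 + u) = 9 + (4 - u) = 13 - u)
Y = -120 (Y = -5*(7 - 3)*(-4 + 10) = -20*6 = -5*24 = -120)
((N - 2) + (-7 + Y))*V(-3, -3) = ((-17/2 - 2) + (-7 - 120))*(13 - 1*(-3)) = (-21/2 - 127)*(13 + 3) = -275/2*16 = -2200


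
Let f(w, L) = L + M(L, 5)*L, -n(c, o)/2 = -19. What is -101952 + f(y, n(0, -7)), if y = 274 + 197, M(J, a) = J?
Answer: -100470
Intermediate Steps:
n(c, o) = 38 (n(c, o) = -2*(-19) = 38)
y = 471
f(w, L) = L + L² (f(w, L) = L + L*L = L + L²)
-101952 + f(y, n(0, -7)) = -101952 + 38*(1 + 38) = -101952 + 38*39 = -101952 + 1482 = -100470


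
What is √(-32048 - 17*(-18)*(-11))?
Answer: I*√35414 ≈ 188.19*I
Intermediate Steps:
√(-32048 - 17*(-18)*(-11)) = √(-32048 + 306*(-11)) = √(-32048 - 3366) = √(-35414) = I*√35414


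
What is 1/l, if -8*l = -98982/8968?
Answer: 35872/49491 ≈ 0.72482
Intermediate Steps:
l = 49491/35872 (l = -(-49491)/(4*8968) = -⅛*(-49491/4484) = 49491/35872 ≈ 1.3797)
1/l = 1/(49491/35872) = 35872/49491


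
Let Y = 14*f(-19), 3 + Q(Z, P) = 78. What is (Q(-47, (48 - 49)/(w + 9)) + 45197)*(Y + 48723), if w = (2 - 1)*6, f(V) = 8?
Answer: 2210858120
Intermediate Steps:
w = 6 (w = 1*6 = 6)
Q(Z, P) = 75 (Q(Z, P) = -3 + 78 = 75)
Y = 112 (Y = 14*8 = 112)
(Q(-47, (48 - 49)/(w + 9)) + 45197)*(Y + 48723) = (75 + 45197)*(112 + 48723) = 45272*48835 = 2210858120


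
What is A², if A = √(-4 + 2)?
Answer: -2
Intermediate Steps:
A = I*√2 (A = √(-2) = I*√2 ≈ 1.4142*I)
A² = (I*√2)² = -2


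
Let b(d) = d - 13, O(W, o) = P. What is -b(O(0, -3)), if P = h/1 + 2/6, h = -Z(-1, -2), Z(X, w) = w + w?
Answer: 26/3 ≈ 8.6667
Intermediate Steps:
Z(X, w) = 2*w
h = 4 (h = -2*(-2) = -1*(-4) = 4)
P = 13/3 (P = 4/1 + 2/6 = 4*1 + 2*(1/6) = 4 + 1/3 = 13/3 ≈ 4.3333)
O(W, o) = 13/3
b(d) = -13 + d
-b(O(0, -3)) = -(-13 + 13/3) = -1*(-26/3) = 26/3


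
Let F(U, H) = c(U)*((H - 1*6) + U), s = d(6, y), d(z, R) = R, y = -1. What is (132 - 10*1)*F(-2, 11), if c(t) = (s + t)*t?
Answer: 2196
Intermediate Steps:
s = -1
c(t) = t*(-1 + t) (c(t) = (-1 + t)*t = t*(-1 + t))
F(U, H) = U*(-1 + U)*(-6 + H + U) (F(U, H) = (U*(-1 + U))*((H - 1*6) + U) = (U*(-1 + U))*((H - 6) + U) = (U*(-1 + U))*((-6 + H) + U) = (U*(-1 + U))*(-6 + H + U) = U*(-1 + U)*(-6 + H + U))
(132 - 10*1)*F(-2, 11) = (132 - 10*1)*(-2*(-1 - 2)*(-6 + 11 - 2)) = (132 - 10)*(-2*(-3)*3) = 122*18 = 2196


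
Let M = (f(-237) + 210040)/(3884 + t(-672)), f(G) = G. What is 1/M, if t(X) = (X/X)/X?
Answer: 237277/12817056 ≈ 0.018513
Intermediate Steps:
t(X) = 1/X
M = 12817056/237277 (M = (-237 + 210040)/(3884 + 1/(-672)) = 209803/(3884 - 1/672) = 209803/(2610047/672) = 209803*(672/2610047) = 12817056/237277 ≈ 54.017)
1/M = 1/(12817056/237277) = 237277/12817056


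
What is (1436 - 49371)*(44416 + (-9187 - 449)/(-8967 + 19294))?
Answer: -21986557172260/10327 ≈ -2.1290e+9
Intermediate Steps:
(1436 - 49371)*(44416 + (-9187 - 449)/(-8967 + 19294)) = -47935*(44416 - 9636/10327) = -47935*458674396/10327 = -21986557172260/10327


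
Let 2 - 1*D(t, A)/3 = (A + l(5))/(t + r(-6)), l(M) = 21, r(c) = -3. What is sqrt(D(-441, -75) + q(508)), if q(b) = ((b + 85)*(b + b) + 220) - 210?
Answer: sqrt(3299309906)/74 ≈ 776.21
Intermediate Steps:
D(t, A) = 6 - 3*(21 + A)/(-3 + t) (D(t, A) = 6 - 3*(A + 21)/(t - 3) = 6 - 3*(21 + A)/(-3 + t))
q(b) = 10 + 2*b*(85 + b) (q(b) = ((85 + b)*(2*b) + 220) - 210 = (2*b*(85 + b) + 220) - 210 = (220 + 2*b*(85 + b)) - 210 = 10 + 2*b*(85 + b))
sqrt(D(-441, -75) + q(508)) = sqrt(3*(-27 - 1*(-75) + 2*(-441))/(-3 - 441) + (10 + 2*508**2 + 170*508)) = sqrt(3*(-27 + 75 - 882)/(-444) + (10 + 2*258064 + 86360)) = sqrt(3*(-1/444)*(-834) + (10 + 516128 + 86360)) = sqrt(417/74 + 602498) = sqrt(44585269/74) = sqrt(3299309906)/74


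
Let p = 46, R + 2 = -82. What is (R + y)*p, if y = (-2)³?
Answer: -4232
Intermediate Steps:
R = -84 (R = -2 - 82 = -84)
y = -8
(R + y)*p = (-84 - 8)*46 = -92*46 = -4232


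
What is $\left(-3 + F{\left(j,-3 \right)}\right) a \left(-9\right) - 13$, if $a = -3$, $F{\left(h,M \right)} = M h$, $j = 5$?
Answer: $-499$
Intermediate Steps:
$\left(-3 + F{\left(j,-3 \right)}\right) a \left(-9\right) - 13 = \left(-3 - 15\right) \left(-3\right) \left(-9\right) - 13 = \left(-18\right) \left(-3\right) \left(-9\right) - 13 = 54 \left(-9\right) - 13 = -486 - 13 = -499$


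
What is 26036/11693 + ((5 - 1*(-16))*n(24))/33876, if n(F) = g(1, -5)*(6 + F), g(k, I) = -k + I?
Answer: 23272111/11003113 ≈ 2.1150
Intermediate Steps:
g(k, I) = I - k
n(F) = -36 - 6*F (n(F) = (-5 - 1*1)*(6 + F) = (-5 - 1)*(6 + F) = -6*(6 + F) = -36 - 6*F)
26036/11693 + ((5 - 1*(-16))*n(24))/33876 = 26036/11693 + ((5 - 1*(-16))*(-36 - 6*24))/33876 = 26036*(1/11693) + ((5 + 16)*(-36 - 144))*(1/33876) = 26036/11693 + (21*(-180))*(1/33876) = 26036/11693 - 3780*1/33876 = 26036/11693 - 105/941 = 23272111/11003113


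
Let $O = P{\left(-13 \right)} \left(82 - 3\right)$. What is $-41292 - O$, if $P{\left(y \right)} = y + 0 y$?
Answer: $-40265$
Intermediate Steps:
$P{\left(y \right)} = y$ ($P{\left(y \right)} = y + 0 = y$)
$O = -1027$ ($O = - 13 \left(82 - 3\right) = \left(-13\right) 79 = -1027$)
$-41292 - O = -41292 - -1027 = -41292 + 1027 = -40265$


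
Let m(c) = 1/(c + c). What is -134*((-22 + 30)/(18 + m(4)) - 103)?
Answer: 1992714/145 ≈ 13743.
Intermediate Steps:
m(c) = 1/(2*c)
-134*((-22 + 30)/(18 + m(4)) - 103) = -134*((-22 + 30)/(18 + (½)/4) - 103) = -134*(8/(18 + (½)*(¼)) - 103) = -134*(8/(18 + ⅛) - 103) = -134*(8/(145/8) - 103) = -134*(8*(8/145) - 103) = -134*(64/145 - 103) = -134*(-14871/145) = 1992714/145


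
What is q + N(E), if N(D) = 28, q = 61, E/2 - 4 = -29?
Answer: 89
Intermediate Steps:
E = -50 (E = 8 + 2*(-29) = 8 - 58 = -50)
q + N(E) = 61 + 28 = 89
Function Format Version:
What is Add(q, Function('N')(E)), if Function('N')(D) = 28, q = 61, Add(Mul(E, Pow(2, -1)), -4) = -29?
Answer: 89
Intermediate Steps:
E = -50 (E = Add(8, Mul(2, -29)) = Add(8, -58) = -50)
Add(q, Function('N')(E)) = Add(61, 28) = 89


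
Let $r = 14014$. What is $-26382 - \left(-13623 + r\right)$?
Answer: $-26773$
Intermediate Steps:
$-26382 - \left(-13623 + r\right) = -26382 + \left(13623 - 14014\right) = -26382 - 391 = -26773$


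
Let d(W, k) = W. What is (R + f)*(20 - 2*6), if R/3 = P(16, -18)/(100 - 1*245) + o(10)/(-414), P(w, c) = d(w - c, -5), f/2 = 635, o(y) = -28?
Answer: 101610736/10005 ≈ 10156.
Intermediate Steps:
f = 1270 (f = 2*635 = 1270)
P(w, c) = w - c
R = -5008/10005 (R = 3*((16 - 1*(-18))/(100 - 1*245) - 28/(-414)) = 3*((16 + 18)/(100 - 245) - 28*(-1/414)) = 3*(34/(-145) + 14/207) = 3*(34*(-1/145) + 14/207) = 3*(-34/145 + 14/207) = 3*(-5008/30015) = -5008/10005 ≈ -0.50055)
(R + f)*(20 - 2*6) = (-5008/10005 + 1270)*(20 - 2*6) = 12701342*(20 - 12)/10005 = (12701342/10005)*8 = 101610736/10005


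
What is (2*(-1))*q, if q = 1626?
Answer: -3252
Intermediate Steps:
(2*(-1))*q = (2*(-1))*1626 = -2*1626 = -3252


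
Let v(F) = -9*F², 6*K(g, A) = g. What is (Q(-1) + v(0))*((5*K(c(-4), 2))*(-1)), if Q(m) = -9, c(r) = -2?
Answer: -15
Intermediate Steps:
K(g, A) = g/6
(Q(-1) + v(0))*((5*K(c(-4), 2))*(-1)) = (-9 - 9*0²)*((5*((⅙)*(-2)))*(-1)) = (-9 - 9*0)*((5*(-⅓))*(-1)) = (-9 + 0)*(-5/3*(-1)) = -9*5/3 = -15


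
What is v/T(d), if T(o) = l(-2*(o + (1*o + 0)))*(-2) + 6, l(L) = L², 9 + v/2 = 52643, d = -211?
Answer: -52634/712333 ≈ -0.073890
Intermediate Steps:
v = 105268 (v = -18 + 2*52643 = -18 + 105286 = 105268)
T(o) = 6 - 32*o² (T(o) = (-2*(o + (1*o + 0)))²*(-2) + 6 = (-2*(o + (o + 0)))²*(-2) + 6 = (-2*(o + o))²*(-2) + 6 = (-4*o)²*(-2) + 6 = (16*o²)*(-2) + 6 = -32*o² + 6 = 6 - 32*o²)
v/T(d) = 105268/(6 - 32*(-211)²) = 105268/(6 - 32*44521) = 105268/(6 - 1424672) = 105268/(-1424666) = 105268*(-1/1424666) = -52634/712333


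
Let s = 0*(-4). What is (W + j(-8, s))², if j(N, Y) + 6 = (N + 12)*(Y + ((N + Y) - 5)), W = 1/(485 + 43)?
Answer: 937768129/278784 ≈ 3363.8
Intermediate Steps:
W = 1/528 ≈ 0.0018939
s = 0
j(N, Y) = -6 + (12 + N)*(-5 + N + 2*Y) (j(N, Y) = -6 + (N + 12)*(Y + ((N + Y) - 5)) = -6 + (12 + N)*(Y + (-5 + N + Y)) = -6 + (12 + N)*(-5 + N + 2*Y))
(W + j(-8, s))² = (1/528 + (-66 + (-8)² + 7*(-8) + 24*0 + 2*(-8)*0))² = (1/528 + (-66 + 64 - 56 + 0 + 0))² = (1/528 - 58)² = (-30623/528)² = 937768129/278784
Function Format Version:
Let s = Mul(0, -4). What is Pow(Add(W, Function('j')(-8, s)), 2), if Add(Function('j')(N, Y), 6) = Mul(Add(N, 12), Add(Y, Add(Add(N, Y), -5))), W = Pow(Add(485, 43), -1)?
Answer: Rational(937768129, 278784) ≈ 3363.8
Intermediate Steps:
W = Rational(1, 528) (W = Pow(528, -1) = Rational(1, 528) ≈ 0.0018939)
s = 0
Function('j')(N, Y) = Add(-6, Mul(Add(12, N), Add(-5, N, Mul(2, Y)))) (Function('j')(N, Y) = Add(-6, Mul(Add(N, 12), Add(Y, Add(Add(N, Y), -5)))) = Add(-6, Mul(Add(12, N), Add(Y, Add(-5, N, Y)))) = Add(-6, Mul(Add(12, N), Add(-5, N, Mul(2, Y)))))
Pow(Add(W, Function('j')(-8, s)), 2) = Pow(Add(Rational(1, 528), Add(-66, Pow(-8, 2), Mul(7, -8), Mul(24, 0), Mul(2, -8, 0))), 2) = Pow(Add(Rational(1, 528), Add(-66, 64, -56, 0, 0)), 2) = Pow(Add(Rational(1, 528), -58), 2) = Pow(Rational(-30623, 528), 2) = Rational(937768129, 278784)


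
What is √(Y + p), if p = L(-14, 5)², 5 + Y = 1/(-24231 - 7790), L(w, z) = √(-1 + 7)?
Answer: 2*√256328105/32021 ≈ 0.99998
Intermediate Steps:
L(w, z) = √6
Y = -160106/32021 (Y = -5 + 1/(-24231 - 7790) = -5 + 1/(-32021) = -5 - 1/32021 = -160106/32021 ≈ -5.0000)
p = 6 (p = (√6)² = 6)
√(Y + p) = √(-160106/32021 + 6) = √(32020/32021) = 2*√256328105/32021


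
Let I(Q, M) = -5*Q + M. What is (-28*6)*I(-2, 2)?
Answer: -2016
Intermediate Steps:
I(Q, M) = M - 5*Q
(-28*6)*I(-2, 2) = (-28*6)*(2 - 5*(-2)) = -168*(2 + 10) = -168*12 = -2016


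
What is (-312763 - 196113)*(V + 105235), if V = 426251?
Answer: -270460469736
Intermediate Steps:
(-312763 - 196113)*(V + 105235) = (-312763 - 196113)*(426251 + 105235) = -508876*531486 = -270460469736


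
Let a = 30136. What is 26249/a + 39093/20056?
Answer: 106534787/37775476 ≈ 2.8202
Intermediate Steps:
26249/a + 39093/20056 = 26249/30136 + 39093/20056 = 106534787/37775476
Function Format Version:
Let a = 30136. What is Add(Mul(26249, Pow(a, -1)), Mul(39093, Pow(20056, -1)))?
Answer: Rational(106534787, 37775476) ≈ 2.8202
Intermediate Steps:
Add(Mul(26249, Pow(a, -1)), Mul(39093, Pow(20056, -1))) = Add(Mul(26249, Pow(30136, -1)), Mul(39093, Pow(20056, -1))) = Add(Mul(26249, Rational(1, 30136)), Mul(39093, Rational(1, 20056))) = Add(Rational(26249, 30136), Rational(39093, 20056)) = Rational(106534787, 37775476)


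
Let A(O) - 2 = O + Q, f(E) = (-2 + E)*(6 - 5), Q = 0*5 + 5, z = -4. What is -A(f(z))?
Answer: -1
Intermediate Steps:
Q = 5 (Q = 0 + 5 = 5)
f(E) = -2 + E (f(E) = (-2 + E)*1 = -2 + E)
A(O) = 7 + O (A(O) = 2 + (O + 5) = 2 + (5 + O) = 7 + O)
-A(f(z)) = -(7 + (-2 - 4)) = -(7 - 6) = -1*1 = -1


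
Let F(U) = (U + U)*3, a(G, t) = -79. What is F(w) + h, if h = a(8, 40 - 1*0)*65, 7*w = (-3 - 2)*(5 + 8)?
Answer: -36335/7 ≈ -5190.7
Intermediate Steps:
w = -65/7 (w = ((-3 - 2)*(5 + 8))/7 = (-5*13)/7 = (⅐)*(-65) = -65/7 ≈ -9.2857)
F(U) = 6*U (F(U) = (2*U)*3 = 6*U)
h = -5135 (h = -79*65 = -5135)
F(w) + h = 6*(-65/7) - 5135 = -390/7 - 5135 = -36335/7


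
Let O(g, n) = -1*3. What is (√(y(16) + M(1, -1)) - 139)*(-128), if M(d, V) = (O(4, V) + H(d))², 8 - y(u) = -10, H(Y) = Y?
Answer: 17792 - 128*√22 ≈ 17192.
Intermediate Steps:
O(g, n) = -3
y(u) = 18 (y(u) = 8 - 1*(-10) = 8 + 10 = 18)
M(d, V) = (-3 + d)²
(√(y(16) + M(1, -1)) - 139)*(-128) = (√(18 + (-3 + 1)²) - 139)*(-128) = (√(18 + (-2)²) - 139)*(-128) = (√(18 + 4) - 139)*(-128) = (√22 - 139)*(-128) = (-139 + √22)*(-128) = 17792 - 128*√22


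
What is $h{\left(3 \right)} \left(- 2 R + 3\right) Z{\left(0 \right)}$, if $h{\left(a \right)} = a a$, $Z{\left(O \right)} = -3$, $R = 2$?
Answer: $27$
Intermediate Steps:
$h{\left(a \right)} = a^{2}$
$h{\left(3 \right)} \left(- 2 R + 3\right) Z{\left(0 \right)} = 3^{2} \left(\left(-2\right) 2 + 3\right) \left(-3\right) = 9 \left(-4 + 3\right) \left(-3\right) = 9 \left(-1\right) \left(-3\right) = \left(-9\right) \left(-3\right) = 27$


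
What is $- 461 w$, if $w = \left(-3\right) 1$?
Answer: $1383$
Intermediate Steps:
$w = -3$
$- 461 w = \left(-461\right) \left(-3\right) = 1383$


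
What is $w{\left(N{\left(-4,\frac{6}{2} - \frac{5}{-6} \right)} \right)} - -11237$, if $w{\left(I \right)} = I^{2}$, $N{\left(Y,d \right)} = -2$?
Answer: $11241$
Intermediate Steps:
$w{\left(N{\left(-4,\frac{6}{2} - \frac{5}{-6} \right)} \right)} - -11237 = \left(-2\right)^{2} - -11237 = 4 + 11237 = 11241$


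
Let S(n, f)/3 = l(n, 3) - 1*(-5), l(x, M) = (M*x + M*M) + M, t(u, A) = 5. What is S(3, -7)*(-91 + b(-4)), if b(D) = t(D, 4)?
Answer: -6708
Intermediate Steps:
b(D) = 5
l(x, M) = M + M² + M*x (l(x, M) = (M*x + M²) + M = (M² + M*x) + M = M + M² + M*x)
S(n, f) = 51 + 9*n (S(n, f) = 3*(3*(1 + 3 + n) - 1*(-5)) = 3*(3*(4 + n) + 5) = 3*((12 + 3*n) + 5) = 3*(17 + 3*n) = 51 + 9*n)
S(3, -7)*(-91 + b(-4)) = (51 + 9*3)*(-91 + 5) = (51 + 27)*(-86) = 78*(-86) = -6708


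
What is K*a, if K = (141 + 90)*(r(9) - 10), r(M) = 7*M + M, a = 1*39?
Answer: 558558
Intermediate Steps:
a = 39
r(M) = 8*M
K = 14322 (K = (141 + 90)*(8*9 - 10) = 231*(72 - 10) = 231*62 = 14322)
K*a = 14322*39 = 558558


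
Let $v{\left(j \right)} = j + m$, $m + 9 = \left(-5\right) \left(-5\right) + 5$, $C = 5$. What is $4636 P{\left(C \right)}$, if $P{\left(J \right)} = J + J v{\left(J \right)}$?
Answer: $625860$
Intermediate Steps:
$m = 21$ ($m = -9 + \left(\left(-5\right) \left(-5\right) + 5\right) = -9 + \left(25 + 5\right) = -9 + 30 = 21$)
$v{\left(j \right)} = 21 + j$ ($v{\left(j \right)} = j + 21 = 21 + j$)
$P{\left(J \right)} = J + J \left(21 + J\right)$
$4636 P{\left(C \right)} = 4636 \cdot 5 \left(22 + 5\right) = 4636 \cdot 5 \cdot 27 = 4636 \cdot 135 = 625860$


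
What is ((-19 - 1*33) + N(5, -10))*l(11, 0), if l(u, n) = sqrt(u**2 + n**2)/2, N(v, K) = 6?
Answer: -253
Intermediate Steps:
l(u, n) = sqrt(n**2 + u**2)/2 (l(u, n) = sqrt(n**2 + u**2)*(1/2) = sqrt(n**2 + u**2)/2)
((-19 - 1*33) + N(5, -10))*l(11, 0) = ((-19 - 1*33) + 6)*(sqrt(0**2 + 11**2)/2) = ((-19 - 33) + 6)*(sqrt(0 + 121)/2) = (-52 + 6)*(sqrt(121)/2) = -23*11 = -46*11/2 = -253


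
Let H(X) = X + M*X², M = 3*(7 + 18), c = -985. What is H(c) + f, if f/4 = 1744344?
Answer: 79743266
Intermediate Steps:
f = 6977376 (f = 4*1744344 = 6977376)
M = 75 (M = 3*25 = 75)
H(X) = X + 75*X²
H(c) + f = -985*(1 + 75*(-985)) + 6977376 = -985*(1 - 73875) + 6977376 = -985*(-73874) + 6977376 = 72765890 + 6977376 = 79743266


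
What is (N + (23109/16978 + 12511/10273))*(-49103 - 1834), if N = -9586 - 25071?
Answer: 307875994673590791/174414994 ≈ 1.7652e+9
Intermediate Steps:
N = -34657
(N + (23109/16978 + 12511/10273))*(-49103 - 1834) = (-34657 + (23109/16978 + 12511/10273))*(-49103 - 1834) = (-34657 + (23109*(1/16978) + 12511*(1/10273)))*(-50937) = (-34657 + (23109/16978 + 12511/10273))*(-50937) = (-34657 + 449810515/174414994)*(-50937) = -6044250636543/174414994*(-50937) = 307875994673590791/174414994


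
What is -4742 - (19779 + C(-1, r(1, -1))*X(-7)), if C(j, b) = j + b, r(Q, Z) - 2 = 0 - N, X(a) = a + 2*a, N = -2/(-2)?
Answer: -24521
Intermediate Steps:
N = 1 (N = -2*(-½) = 1)
X(a) = 3*a
r(Q, Z) = 1 (r(Q, Z) = 2 + (0 - 1*1) = 2 + (0 - 1) = 2 - 1 = 1)
C(j, b) = b + j
-4742 - (19779 + C(-1, r(1, -1))*X(-7)) = -4742 - (19779 + (1 - 1)*(3*(-7))) = -4742 - (19779 + 0*(-21)) = -4742 - (19779 + 0) = -4742 - 1*19779 = -4742 - 19779 = -24521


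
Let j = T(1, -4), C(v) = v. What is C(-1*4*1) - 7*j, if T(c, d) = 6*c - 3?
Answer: -25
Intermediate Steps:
T(c, d) = -3 + 6*c
j = 3 (j = -3 + 6*1 = -3 + 6 = 3)
C(-1*4*1) - 7*j = -1*4*1 - 7*3 = -4*1 - 21 = -4 - 21 = -25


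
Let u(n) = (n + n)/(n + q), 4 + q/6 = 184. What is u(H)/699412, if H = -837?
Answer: -31/3147354 ≈ -9.8495e-6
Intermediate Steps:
q = 1080 (q = -24 + 6*184 = -24 + 1104 = 1080)
u(n) = 2*n/(1080 + n) (u(n) = (n + n)/(n + 1080) = (2*n)/(1080 + n) = 2*n/(1080 + n))
u(H)/699412 = (2*(-837)/(1080 - 837))/699412 = (2*(-837)/243)*(1/699412) = (2*(-837)*(1/243))*(1/699412) = -62/9*1/699412 = -31/3147354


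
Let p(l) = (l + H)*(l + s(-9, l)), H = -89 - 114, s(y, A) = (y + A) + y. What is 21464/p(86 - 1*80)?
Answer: 10732/591 ≈ 18.159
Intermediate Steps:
s(y, A) = A + 2*y (s(y, A) = (A + y) + y = A + 2*y)
H = -203
p(l) = (-203 + l)*(-18 + 2*l) (p(l) = (l - 203)*(l + (l + 2*(-9))) = (-203 + l)*(l + (l - 18)) = (-203 + l)*(l + (-18 + l)) = (-203 + l)*(-18 + 2*l))
21464/p(86 - 1*80) = 21464/(3654 - 424*(86 - 1*80) + 2*(86 - 1*80)**2) = 21464/(3654 - 424*(86 - 80) + 2*(86 - 80)**2) = 21464/(3654 - 424*6 + 2*6**2) = 21464/(3654 - 2544 + 2*36) = 21464/(3654 - 2544 + 72) = 21464/1182 = 21464*(1/1182) = 10732/591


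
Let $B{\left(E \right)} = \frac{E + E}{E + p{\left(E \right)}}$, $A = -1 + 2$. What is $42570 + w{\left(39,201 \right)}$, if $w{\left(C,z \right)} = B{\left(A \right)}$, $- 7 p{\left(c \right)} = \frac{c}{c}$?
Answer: $\frac{127717}{3} \approx 42572.0$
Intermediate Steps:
$p{\left(c \right)} = - \frac{1}{7}$ ($p{\left(c \right)} = - \frac{c \frac{1}{c}}{7} = \left(- \frac{1}{7}\right) 1 = - \frac{1}{7}$)
$A = 1$
$B{\left(E \right)} = \frac{2 E}{- \frac{1}{7} + E}$ ($B{\left(E \right)} = \frac{E + E}{E - \frac{1}{7}} = \frac{2 E}{- \frac{1}{7} + E}$)
$w{\left(C,z \right)} = \frac{7}{3}$ ($w{\left(C,z \right)} = 14 \cdot 1 \frac{1}{-1 + 7 \cdot 1} = 14 \cdot 1 \frac{1}{-1 + 7} = 14 \cdot 1 \cdot \frac{1}{6} = \frac{7}{3}$)
$42570 + w{\left(39,201 \right)} = 42570 + \frac{7}{3} = \frac{127717}{3}$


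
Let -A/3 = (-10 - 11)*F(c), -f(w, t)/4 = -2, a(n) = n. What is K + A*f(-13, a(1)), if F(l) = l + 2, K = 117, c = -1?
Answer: 621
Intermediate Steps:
f(w, t) = 8 (f(w, t) = -4*(-2) = 8)
F(l) = 2 + l
A = 63 (A = -3*(-10 - 11)*(2 - 1) = -(-63) = -3*(-21) = 63)
K + A*f(-13, a(1)) = 117 + 63*8 = 117 + 504 = 621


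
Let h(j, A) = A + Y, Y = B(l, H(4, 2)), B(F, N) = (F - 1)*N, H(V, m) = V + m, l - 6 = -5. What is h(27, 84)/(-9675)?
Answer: -28/3225 ≈ -0.0086822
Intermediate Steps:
l = 1 (l = 6 - 5 = 1)
B(F, N) = N*(-1 + F) (B(F, N) = (-1 + F)*N = N*(-1 + F))
Y = 0 (Y = (4 + 2)*(-1 + 1) = 6*0 = 0)
h(j, A) = A (h(j, A) = A + 0 = A)
h(27, 84)/(-9675) = 84/(-9675) = 84*(-1/9675) = -28/3225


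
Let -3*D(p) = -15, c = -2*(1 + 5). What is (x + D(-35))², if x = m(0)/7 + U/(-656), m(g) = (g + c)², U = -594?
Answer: 3695545681/5271616 ≈ 701.03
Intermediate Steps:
c = -12 (c = -2*6 = -12)
D(p) = 5 (D(p) = -⅓*(-15) = 5)
m(g) = (-12 + g)² (m(g) = (g - 12)² = (-12 + g)²)
x = 49311/2296 (x = (-12 + 0)²/7 - 594/(-656) = (-12)²*(⅐) - 594*(-1/656) = 144*(⅐) + 297/328 = 144/7 + 297/328 = 49311/2296 ≈ 21.477)
(x + D(-35))² = (49311/2296 + 5)² = (60791/2296)² = 3695545681/5271616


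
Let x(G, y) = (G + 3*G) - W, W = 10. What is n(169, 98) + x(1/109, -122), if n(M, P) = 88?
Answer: 8506/109 ≈ 78.037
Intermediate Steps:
x(G, y) = -10 + 4*G (x(G, y) = (G + 3*G) - 1*10 = 4*G - 10 = -10 + 4*G)
n(169, 98) + x(1/109, -122) = 88 + (-10 + 4/109) = 88 - 1086/109 = 8506/109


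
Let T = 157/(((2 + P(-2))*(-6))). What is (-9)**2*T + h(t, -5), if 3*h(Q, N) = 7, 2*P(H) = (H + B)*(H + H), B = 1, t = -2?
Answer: -12661/24 ≈ -527.54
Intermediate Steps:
P(H) = H*(1 + H) (P(H) = ((H + 1)*(H + H))/2 = ((1 + H)*(2*H))/2 = (2*H*(1 + H))/2 = H*(1 + H))
h(Q, N) = 7/3 (h(Q, N) = (1/3)*7 = 7/3)
T = -157/24 (T = 157/(((2 - 2*(1 - 2))*(-6))) = 157/(((2 - 2*(-1))*(-6))) = 157/(((2 + 2)*(-6))) = 157/((4*(-6))) = 157/(-24) = 157*(-1/24) = -157/24 ≈ -6.5417)
(-9)**2*T + h(t, -5) = (-9)**2*(-157/24) + 7/3 = 81*(-157/24) + 7/3 = -4239/8 + 7/3 = -12661/24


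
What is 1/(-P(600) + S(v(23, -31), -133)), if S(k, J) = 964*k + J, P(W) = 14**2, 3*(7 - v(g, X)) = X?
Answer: 3/49141 ≈ 6.1049e-5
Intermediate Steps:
v(g, X) = 7 - X/3
P(W) = 196
S(k, J) = J + 964*k
1/(-P(600) + S(v(23, -31), -133)) = 1/(-1*196 + (-133 + 964*(7 - 1/3*(-31)))) = 1/(-196 + (-133 + 964*(7 + 31/3))) = 1/(-196 + (-133 + 964*(52/3))) = 1/(-196 + (-133 + 50128/3)) = 1/(-196 + 49729/3) = 1/(49141/3) = 3/49141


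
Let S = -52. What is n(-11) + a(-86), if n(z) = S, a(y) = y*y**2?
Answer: -636108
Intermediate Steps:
a(y) = y**3
n(z) = -52
n(-11) + a(-86) = -52 + (-86)**3 = -52 - 636056 = -636108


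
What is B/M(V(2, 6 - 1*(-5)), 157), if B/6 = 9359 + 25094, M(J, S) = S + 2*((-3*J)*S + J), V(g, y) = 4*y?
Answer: -206718/41203 ≈ -5.0171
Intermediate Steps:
M(J, S) = S + 2*J - 6*J*S (M(J, S) = S + 2*(-3*J*S + J) = S + 2*(J - 3*J*S) = S + (2*J - 6*J*S) = S + 2*J - 6*J*S)
B = 206718 (B = 6*(9359 + 25094) = 6*34453 = 206718)
B/M(V(2, 6 - 1*(-5)), 157) = 206718/(157 + 2*(4*(6 - 1*(-5))) - 6*4*(6 - 1*(-5))*157) = 206718/(157 + 2*(4*(6 + 5)) - 6*4*(6 + 5)*157) = 206718/(157 + 2*(4*11) - 6*4*11*157) = 206718/(157 + 2*44 - 6*44*157) = 206718/(157 + 88 - 41448) = 206718/(-41203) = 206718*(-1/41203) = -206718/41203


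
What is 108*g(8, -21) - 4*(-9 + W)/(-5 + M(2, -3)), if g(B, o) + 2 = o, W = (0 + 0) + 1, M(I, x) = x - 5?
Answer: -32324/13 ≈ -2486.5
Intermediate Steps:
M(I, x) = -5 + x
W = 1 (W = 0 + 1 = 1)
g(B, o) = -2 + o
108*g(8, -21) - 4*(-9 + W)/(-5 + M(2, -3)) = 108*(-2 - 21) - 4*(-9 + 1)/(-5 + (-5 - 3)) = 108*(-23) - (-32)/(-5 - 8) = -2484 - (-32)/(-13) = -2484 - (-32)*(-1)/13 = -2484 - 4*8/13 = -2484 - 32/13 = -32324/13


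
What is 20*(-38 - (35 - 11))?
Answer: -1240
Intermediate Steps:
20*(-38 - (35 - 11)) = 20*(-38 - 1*24) = 20*(-38 - 24) = 20*(-62) = -1240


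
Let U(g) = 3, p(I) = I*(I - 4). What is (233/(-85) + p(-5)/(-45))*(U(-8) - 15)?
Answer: 3816/85 ≈ 44.894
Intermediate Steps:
p(I) = I*(-4 + I)
(233/(-85) + p(-5)/(-45))*(U(-8) - 15) = (233/(-85) - 5*(-4 - 5)/(-45))*(3 - 15) = (233*(-1/85) - 5*(-9)*(-1/45))*(-12) = (-233/85 + 45*(-1/45))*(-12) = (-233/85 - 1)*(-12) = -318/85*(-12) = 3816/85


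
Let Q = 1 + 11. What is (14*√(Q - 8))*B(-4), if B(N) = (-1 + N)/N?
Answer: 35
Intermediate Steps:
Q = 12
B(N) = (-1 + N)/N
(14*√(Q - 8))*B(-4) = (14*√(12 - 8))*((-1 - 4)/(-4)) = (14*√4)*(-¼*(-5)) = (14*2)*(5/4) = 28*(5/4) = 35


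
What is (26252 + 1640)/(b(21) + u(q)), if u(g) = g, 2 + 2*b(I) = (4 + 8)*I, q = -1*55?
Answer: 13946/35 ≈ 398.46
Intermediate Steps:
q = -55
b(I) = -1 + 6*I (b(I) = -1 + ((4 + 8)*I)/2 = -1 + (12*I)/2 = -1 + 6*I)
(26252 + 1640)/(b(21) + u(q)) = (26252 + 1640)/((-1 + 6*21) - 55) = 27892/((-1 + 126) - 55) = 27892/(125 - 55) = 27892/70 = 27892*(1/70) = 13946/35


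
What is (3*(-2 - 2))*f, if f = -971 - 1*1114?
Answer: 25020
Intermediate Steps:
f = -2085 (f = -971 - 1114 = -2085)
(3*(-2 - 2))*f = (3*(-2 - 2))*(-2085) = (3*(-4))*(-2085) = -12*(-2085) = 25020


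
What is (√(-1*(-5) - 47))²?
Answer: -42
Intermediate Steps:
(√(-1*(-5) - 47))² = (√(5 - 47))² = (√(-42))² = (I*√42)² = -42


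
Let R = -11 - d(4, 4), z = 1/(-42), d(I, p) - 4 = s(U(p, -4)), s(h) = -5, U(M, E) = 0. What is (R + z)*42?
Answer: -421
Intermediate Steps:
d(I, p) = -1 (d(I, p) = 4 - 5 = -1)
z = -1/42 ≈ -0.023810
R = -10 (R = -11 - 1*(-1) = -11 + 1 = -10)
(R + z)*42 = (-10 - 1/42)*42 = -421/42*42 = -421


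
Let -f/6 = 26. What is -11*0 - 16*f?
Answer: 2496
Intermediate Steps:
f = -156 (f = -6*26 = -156)
-11*0 - 16*f = -11*0 - 16*(-156) = 0 + 2496 = 2496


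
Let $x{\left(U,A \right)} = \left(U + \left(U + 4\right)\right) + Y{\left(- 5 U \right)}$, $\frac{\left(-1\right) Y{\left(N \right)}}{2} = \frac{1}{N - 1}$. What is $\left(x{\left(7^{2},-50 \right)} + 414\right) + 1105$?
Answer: $\frac{199384}{123} \approx 1621.0$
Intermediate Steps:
$Y{\left(N \right)} = - \frac{2}{-1 + N}$ ($Y{\left(N \right)} = - \frac{2}{N - 1} = - \frac{2}{-1 + N}$)
$x{\left(U,A \right)} = 4 - \frac{2}{-1 - 5 U} + 2 U$ ($x{\left(U,A \right)} = \left(U + \left(U + 4\right)\right) - \frac{2}{-1 - 5 U} = \left(U + \left(4 + U\right)\right) - \frac{2}{-1 - 5 U} = \left(4 + 2 U\right) - \frac{2}{-1 - 5 U} = 4 - \frac{2}{-1 - 5 U} + 2 U$)
$\left(x{\left(7^{2},-50 \right)} + 414\right) + 1105 = \left(\frac{2 \left(3 + 5 \left(7^{2}\right)^{2} + 11 \cdot 7^{2}\right)}{1 + 5 \cdot 7^{2}} + 414\right) + 1105 = \left(\frac{2 \left(3 + 5 \cdot 49^{2} + 11 \cdot 49\right)}{1 + 5 \cdot 49} + 414\right) + 1105 = \left(\frac{2 \left(3 + 5 \cdot 2401 + 539\right)}{1 + 245} + 414\right) + 1105 = \left(\frac{2 \left(3 + 12005 + 539\right)}{246} + 414\right) + 1105 = \left(2 \cdot \frac{1}{246} \cdot 12547 + 414\right) + 1105 = \left(\frac{12547}{123} + 414\right) + 1105 = \frac{63469}{123} + 1105 = \frac{199384}{123}$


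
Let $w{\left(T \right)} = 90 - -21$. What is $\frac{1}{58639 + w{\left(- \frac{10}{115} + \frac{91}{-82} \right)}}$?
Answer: $\frac{1}{58750} \approx 1.7021 \cdot 10^{-5}$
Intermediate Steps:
$w{\left(T \right)} = 111$ ($w{\left(T \right)} = 90 + 21 = 111$)
$\frac{1}{58639 + w{\left(- \frac{10}{115} + \frac{91}{-82} \right)}} = \frac{1}{58639 + 111} = \frac{1}{58750}$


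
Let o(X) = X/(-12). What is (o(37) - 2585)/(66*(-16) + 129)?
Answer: 31057/11124 ≈ 2.7919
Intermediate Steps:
o(X) = -X/12 (o(X) = X*(-1/12) = -X/12)
(o(37) - 2585)/(66*(-16) + 129) = (-1/12*37 - 2585)/(66*(-16) + 129) = (-37/12 - 2585)/(-1056 + 129) = -31057/12/(-927) = -31057/12*(-1/927) = 31057/11124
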